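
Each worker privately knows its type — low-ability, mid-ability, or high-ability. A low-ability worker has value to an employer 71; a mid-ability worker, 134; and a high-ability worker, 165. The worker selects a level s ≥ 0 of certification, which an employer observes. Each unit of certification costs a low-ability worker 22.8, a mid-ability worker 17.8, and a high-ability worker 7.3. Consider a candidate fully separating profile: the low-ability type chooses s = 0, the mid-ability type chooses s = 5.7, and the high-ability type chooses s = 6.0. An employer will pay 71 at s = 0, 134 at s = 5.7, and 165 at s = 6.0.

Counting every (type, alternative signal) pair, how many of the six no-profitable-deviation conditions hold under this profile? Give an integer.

4

Low-ability (own payoff 71): to s=5.7 gives 134 − 22.8×5.7 = 4.04 → no gain ✓; to s=6.0 gives 165 − 22.8×6.0 = 28.2 → no gain ✓.
High-ability (own payoff 165 − 7.3×6.0 = 121.2): to s=0 gives 71 → no gain ✓; to s=5.7 gives 134 − 7.3×5.7 = 92.39 → no gain ✓.
Mid-ability (own payoff 134 − 17.8×5.7 = 32.54): to s=0 gives 71 → profitable ✗; to s=6.0 gives 165 − 17.8×6.0 = 58.2 → profitable ✗.
4 of the 6 constraints hold; not an equilibrium.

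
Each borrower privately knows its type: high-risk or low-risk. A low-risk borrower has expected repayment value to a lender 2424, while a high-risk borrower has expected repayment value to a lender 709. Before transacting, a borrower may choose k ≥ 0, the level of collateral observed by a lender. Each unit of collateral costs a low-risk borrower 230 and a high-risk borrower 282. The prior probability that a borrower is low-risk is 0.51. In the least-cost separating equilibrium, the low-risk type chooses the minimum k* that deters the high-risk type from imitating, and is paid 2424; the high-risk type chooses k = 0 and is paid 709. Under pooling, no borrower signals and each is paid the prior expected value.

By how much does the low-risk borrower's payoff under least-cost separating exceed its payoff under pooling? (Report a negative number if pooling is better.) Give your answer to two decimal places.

Least-cost separating signal: k* solves 709 = 2424 − 282·k*, so k* = (2424 − 709)/282 ≈ 6.0816.
Low-risk type's separating payoff: 2424 − 230 × k* = 2424 − 230 × (2424 − 709)/282 = 2424 − 394450/282 ≈ 1025.2411.
Pooling payoff: 0.51 × 2424 + 0.49 × 709 = 1583.65.
Difference: 1025.2411 − 1583.65 = -558.4089, i.e. -558.41 to two decimal places.
The low-risk type would prefer the pooling outcome.

-558.41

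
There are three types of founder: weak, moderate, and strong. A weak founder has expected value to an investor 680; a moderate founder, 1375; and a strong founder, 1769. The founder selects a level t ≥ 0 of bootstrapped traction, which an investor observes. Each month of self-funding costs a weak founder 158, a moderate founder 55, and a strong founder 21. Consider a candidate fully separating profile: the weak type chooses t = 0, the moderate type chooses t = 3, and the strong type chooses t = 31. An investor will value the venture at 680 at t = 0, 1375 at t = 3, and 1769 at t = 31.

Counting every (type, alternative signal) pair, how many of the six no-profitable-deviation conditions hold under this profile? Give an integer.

Weak (own payoff 680): to t=3 gives 1375 − 158×3 = 901 → profitable ✗; to t=31 gives 1769 − 158×31 = -3129 → no gain ✓.
Strong (own payoff 1769 − 21×31 = 1118): to t=0 gives 680 → no gain ✓; to t=3 gives 1375 − 21×3 = 1312 → profitable ✗.
Moderate (own payoff 1375 − 55×3 = 1210): to t=0 gives 680 → no gain ✓; to t=31 gives 1769 − 55×31 = 64 → no gain ✓.
4 of the 6 constraints hold; not an equilibrium.

4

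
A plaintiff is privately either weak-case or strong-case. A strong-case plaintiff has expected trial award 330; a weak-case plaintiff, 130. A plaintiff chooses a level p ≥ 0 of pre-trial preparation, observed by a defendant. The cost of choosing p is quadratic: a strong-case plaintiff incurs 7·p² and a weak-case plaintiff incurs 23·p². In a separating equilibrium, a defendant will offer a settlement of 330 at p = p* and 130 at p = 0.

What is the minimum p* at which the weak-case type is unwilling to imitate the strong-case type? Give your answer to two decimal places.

2.95

The weak-case type at p = 0 receives 130; imitating at p* yields 330 − 23·p*².
Indifference: 130 = 330 − 23·p*², so p*² = (330 − 130) / 23 ≈ 8.6957.
p* = √8.6957 ≈ 2.95.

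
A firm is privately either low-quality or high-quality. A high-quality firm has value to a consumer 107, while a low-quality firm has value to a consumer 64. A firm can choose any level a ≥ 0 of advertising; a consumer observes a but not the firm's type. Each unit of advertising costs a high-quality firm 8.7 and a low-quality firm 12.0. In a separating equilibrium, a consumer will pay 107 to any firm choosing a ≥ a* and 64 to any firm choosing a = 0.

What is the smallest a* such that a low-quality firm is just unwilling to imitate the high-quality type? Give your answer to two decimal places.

3.58

A low-quality firm choosing a = 0 receives 64.
Imitating at a* instead would pay 107 at cost 12.0·a*, netting 107 − 12.0·a*.
Indifference: 64 = 107 − 12.0·a*, so a* = (107 − 64) / 12.0 ≈ 3.58.
At a* the low-quality type's incentive constraint just binds; the high-quality type strictly prefers a* since its per-unit cost is lower.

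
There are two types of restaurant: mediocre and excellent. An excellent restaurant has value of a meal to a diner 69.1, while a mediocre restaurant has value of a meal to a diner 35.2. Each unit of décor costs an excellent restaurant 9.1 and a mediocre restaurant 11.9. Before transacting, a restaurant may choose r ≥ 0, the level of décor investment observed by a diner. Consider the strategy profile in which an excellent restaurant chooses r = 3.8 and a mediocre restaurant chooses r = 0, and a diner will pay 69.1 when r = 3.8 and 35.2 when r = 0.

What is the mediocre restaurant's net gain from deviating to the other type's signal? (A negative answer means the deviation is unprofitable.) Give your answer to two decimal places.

Playing r = 0 the mediocre restaurant receives 35.2.
Deviating to r = 3.8 brings payment 69.1 at cost 11.9 × 3.8 = 45.22, netting 23.88.
Gain from deviating: 23.88 − 35.2 = -11.32.
The gain is negative, so the mediocre type's incentive-compatibility constraint is satisfied.

-11.32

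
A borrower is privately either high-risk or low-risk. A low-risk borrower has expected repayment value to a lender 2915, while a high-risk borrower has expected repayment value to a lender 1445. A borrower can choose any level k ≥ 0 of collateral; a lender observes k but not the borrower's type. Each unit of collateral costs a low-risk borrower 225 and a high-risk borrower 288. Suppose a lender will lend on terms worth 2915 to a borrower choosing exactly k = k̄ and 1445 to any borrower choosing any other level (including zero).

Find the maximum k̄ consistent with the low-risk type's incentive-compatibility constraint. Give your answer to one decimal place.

Choosing k̄ yields the low-risk type 2915 − 225·k̄; choosing zero yields 1445.
The low-risk type is indifferent at 2915 − 225·k̄ = 1445, i.e. k̄ = (2915 − 1445) / 225 ≈ 6.5.
For any k̄ above 6.5 the low-risk type would rather pool at zero, so separation collapses.

6.5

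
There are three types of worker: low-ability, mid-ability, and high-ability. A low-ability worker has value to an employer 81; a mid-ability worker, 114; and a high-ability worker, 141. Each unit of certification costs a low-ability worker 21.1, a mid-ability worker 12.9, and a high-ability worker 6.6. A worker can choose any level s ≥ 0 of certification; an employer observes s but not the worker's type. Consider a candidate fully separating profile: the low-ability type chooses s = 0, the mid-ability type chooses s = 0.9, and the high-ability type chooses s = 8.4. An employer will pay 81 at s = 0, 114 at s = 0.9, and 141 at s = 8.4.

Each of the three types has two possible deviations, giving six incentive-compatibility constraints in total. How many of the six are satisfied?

4

Mid-ability (own payoff 114 − 12.9×0.9 = 102.39): to s=0 gives 81 → no gain ✓; to s=8.4 gives 141 − 12.9×8.4 = 32.64 → no gain ✓.
Low-ability (own payoff 81): to s=0.9 gives 114 − 21.1×0.9 = 95.01 → profitable ✗; to s=8.4 gives 141 − 21.1×8.4 = -36.24 → no gain ✓.
High-ability (own payoff 141 − 6.6×8.4 = 85.56): to s=0 gives 81 → no gain ✓; to s=0.9 gives 114 − 6.6×0.9 = 108.06 → profitable ✗.
4 of the 6 constraints hold; not an equilibrium.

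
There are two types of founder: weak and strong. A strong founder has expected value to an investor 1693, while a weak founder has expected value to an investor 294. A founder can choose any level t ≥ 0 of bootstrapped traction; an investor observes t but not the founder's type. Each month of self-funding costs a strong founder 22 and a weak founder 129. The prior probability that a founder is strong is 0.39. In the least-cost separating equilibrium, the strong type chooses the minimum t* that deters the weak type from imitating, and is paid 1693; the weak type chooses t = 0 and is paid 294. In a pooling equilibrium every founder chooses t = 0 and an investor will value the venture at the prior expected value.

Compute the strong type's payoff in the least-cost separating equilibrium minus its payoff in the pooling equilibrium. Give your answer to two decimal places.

Least-cost separating signal: t* solves 294 = 1693 − 129·t*, so t* = (1693 − 294)/129 ≈ 10.8450.
Strong type's separating payoff: 1693 − 22 × t* = 1693 − 22 × (1693 − 294)/129 = 1693 − 30778/129 ≈ 1454.4109.
Pooling payoff: 0.39 × 1693 + 0.61 × 294 = 839.61.
Difference: 1454.4109 − 839.61 = 614.8009, i.e. 614.80 to two decimal places.
The strong type prefers to separate.

614.80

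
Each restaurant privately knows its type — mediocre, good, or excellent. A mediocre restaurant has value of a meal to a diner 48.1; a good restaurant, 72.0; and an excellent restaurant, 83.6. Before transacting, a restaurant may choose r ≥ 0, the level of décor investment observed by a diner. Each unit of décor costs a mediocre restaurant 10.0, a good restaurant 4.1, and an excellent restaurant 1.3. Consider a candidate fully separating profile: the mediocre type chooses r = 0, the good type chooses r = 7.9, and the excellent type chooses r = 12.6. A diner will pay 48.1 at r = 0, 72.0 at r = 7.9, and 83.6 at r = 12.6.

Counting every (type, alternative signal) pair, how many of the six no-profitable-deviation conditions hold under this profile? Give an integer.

Good (own payoff 72.0 − 4.1×7.9 = 39.61): to r=0 gives 48.1 → profitable ✗; to r=12.6 gives 83.6 − 4.1×12.6 = 31.94 → no gain ✓.
Excellent (own payoff 83.6 − 1.3×12.6 = 67.22): to r=0 gives 48.1 → no gain ✓; to r=7.9 gives 72.0 − 1.3×7.9 = 61.73 → no gain ✓.
Mediocre (own payoff 48.1): to r=7.9 gives 72.0 − 10.0×7.9 = -7 → no gain ✓; to r=12.6 gives 83.6 − 10.0×12.6 = -42.4 → no gain ✓.
5 of the 6 constraints hold; not an equilibrium.

5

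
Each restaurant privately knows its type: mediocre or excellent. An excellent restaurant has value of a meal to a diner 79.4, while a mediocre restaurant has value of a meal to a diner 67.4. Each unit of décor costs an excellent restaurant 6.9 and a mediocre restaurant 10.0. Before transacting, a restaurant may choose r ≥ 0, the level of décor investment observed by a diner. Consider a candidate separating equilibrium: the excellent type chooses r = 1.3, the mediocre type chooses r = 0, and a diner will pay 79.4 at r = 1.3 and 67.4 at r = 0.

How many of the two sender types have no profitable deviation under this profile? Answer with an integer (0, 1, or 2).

Mediocre type: stay at 0 → 67.4; mimic → 79.4 − 10.0 × 1.3 = 66.4. IC holds (67.4 ≥ 66.4).
Excellent type: signal → 79.4 − 6.9 × 1.3 = 70.43; deviate to 0 → 67.4. IC holds (70.43 ≥ 67.4).
2 of 2 constraints hold, so this is a separating equilibrium.

2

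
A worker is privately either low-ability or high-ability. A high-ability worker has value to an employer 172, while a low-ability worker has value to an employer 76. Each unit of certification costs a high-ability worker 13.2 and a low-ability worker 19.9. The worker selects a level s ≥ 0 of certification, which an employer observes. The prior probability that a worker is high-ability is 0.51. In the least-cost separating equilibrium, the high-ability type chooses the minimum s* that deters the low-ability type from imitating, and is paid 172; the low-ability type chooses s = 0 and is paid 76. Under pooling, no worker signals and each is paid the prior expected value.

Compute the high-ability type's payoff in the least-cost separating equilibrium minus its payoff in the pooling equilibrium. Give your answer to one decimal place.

Least-cost separating signal: s* solves 76 = 172 − 19.9·s*, so s* = (172 − 76)/19.9 ≈ 4.8241.
High-ability type's separating payoff: 172 − 13.2 × s* = 172 − 13.2 × (172 − 76)/19.9 = 172 − 1267.2/19.9 ≈ 108.322.
Pooling payoff: 0.51 × 172 + 0.49 × 76 = 124.96.
Difference: 108.322 − 124.96 = -16.638, i.e. -16.6 to one decimal place.
The high-ability type would prefer the pooling outcome.

-16.6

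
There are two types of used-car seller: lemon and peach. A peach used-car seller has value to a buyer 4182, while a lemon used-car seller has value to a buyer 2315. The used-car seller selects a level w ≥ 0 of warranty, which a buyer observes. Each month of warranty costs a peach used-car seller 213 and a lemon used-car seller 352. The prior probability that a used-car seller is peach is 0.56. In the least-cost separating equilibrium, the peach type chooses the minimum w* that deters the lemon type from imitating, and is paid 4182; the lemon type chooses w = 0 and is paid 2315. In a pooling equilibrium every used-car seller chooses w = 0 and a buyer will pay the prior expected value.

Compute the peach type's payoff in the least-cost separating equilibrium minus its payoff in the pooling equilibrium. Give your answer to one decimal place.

-308.3

Least-cost separating signal: w* solves 2315 = 4182 − 352·w*, so w* = (4182 − 2315)/352 ≈ 5.3040.
Peach type's separating payoff: 4182 − 213 × w* = 4182 − 213 × (4182 − 2315)/352 = 4182 − 397671/352 ≈ 3052.253.
Pooling payoff: 0.56 × 4182 + 0.44 × 2315 = 3360.52.
Difference: 3052.253 − 3360.52 = -308.267, i.e. -308.3 to one decimal place.
The peach type would prefer the pooling outcome.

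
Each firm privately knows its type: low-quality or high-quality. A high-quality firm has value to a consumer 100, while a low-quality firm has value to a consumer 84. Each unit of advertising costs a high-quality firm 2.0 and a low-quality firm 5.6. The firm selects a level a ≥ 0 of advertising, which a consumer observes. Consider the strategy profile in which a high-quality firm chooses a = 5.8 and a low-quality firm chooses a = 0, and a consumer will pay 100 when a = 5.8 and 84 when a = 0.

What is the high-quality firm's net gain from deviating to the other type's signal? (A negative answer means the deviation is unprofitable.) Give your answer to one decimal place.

Playing a = 5.8 the high-quality firm receives 100 − 2.0 × 5.8 = 88.4.
Deviating to a = 0 yields 84 instead.
Gain from deviating: 84 − 88.4 = -4.4.
The gain is negative, so the high-quality type's incentive-compatibility constraint is satisfied.

-4.4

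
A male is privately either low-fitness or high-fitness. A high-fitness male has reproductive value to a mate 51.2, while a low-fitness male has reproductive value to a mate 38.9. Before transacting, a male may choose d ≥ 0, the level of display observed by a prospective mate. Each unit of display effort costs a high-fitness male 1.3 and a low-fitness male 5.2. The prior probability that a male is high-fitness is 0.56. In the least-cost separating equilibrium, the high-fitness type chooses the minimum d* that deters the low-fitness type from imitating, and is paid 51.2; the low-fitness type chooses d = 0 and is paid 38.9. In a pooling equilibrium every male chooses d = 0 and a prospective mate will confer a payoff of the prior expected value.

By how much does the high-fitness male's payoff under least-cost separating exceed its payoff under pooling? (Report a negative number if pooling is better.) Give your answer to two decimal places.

2.34

Least-cost separating signal: d* solves 38.9 = 51.2 − 5.2·d*, so d* = (51.2 − 38.9)/5.2 ≈ 2.3654.
High-fitness type's separating payoff: 51.2 − 1.3 × d* = 51.2 − 1.3 × (51.2 − 38.9)/5.2 = 51.2 − 15.99/5.2 = 48.125.
Pooling payoff: 0.56 × 51.2 + 0.44 × 38.9 = 45.788.
Difference: 48.125 − 45.788 = 2.337, i.e. 2.34 to two decimal places.
The high-fitness type prefers to separate.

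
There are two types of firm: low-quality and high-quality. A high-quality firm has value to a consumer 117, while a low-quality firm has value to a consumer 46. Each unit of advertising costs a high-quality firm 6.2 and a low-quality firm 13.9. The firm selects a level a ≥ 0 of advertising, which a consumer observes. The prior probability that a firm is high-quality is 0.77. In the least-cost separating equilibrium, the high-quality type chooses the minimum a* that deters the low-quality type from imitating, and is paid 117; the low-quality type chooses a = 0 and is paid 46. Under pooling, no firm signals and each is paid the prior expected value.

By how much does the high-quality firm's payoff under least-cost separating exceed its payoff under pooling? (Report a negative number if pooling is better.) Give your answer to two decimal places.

-15.34

Least-cost separating signal: a* solves 46 = 117 − 13.9·a*, so a* = (117 − 46)/13.9 ≈ 5.1079.
High-quality type's separating payoff: 117 − 6.2 × a* = 117 − 6.2 × (117 − 46)/13.9 = 117 − 440.2/13.9 ≈ 85.3309.
Pooling payoff: 0.77 × 117 + 0.23 × 46 = 100.67.
Difference: 85.3309 − 100.67 = -15.3391, i.e. -15.34 to two decimal places.
The high-quality type would prefer the pooling outcome.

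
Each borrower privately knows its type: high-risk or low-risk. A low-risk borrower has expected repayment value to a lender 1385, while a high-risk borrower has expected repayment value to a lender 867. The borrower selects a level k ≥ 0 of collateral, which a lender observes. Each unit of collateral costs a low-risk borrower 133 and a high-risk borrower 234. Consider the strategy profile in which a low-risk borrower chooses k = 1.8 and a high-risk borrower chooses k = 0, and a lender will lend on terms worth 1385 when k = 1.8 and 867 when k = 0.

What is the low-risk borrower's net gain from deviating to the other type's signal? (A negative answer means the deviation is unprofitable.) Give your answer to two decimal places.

Playing k = 1.8 the low-risk borrower receives 1385 − 133 × 1.8 = 1145.6.
Deviating to k = 0 yields 867 instead.
Gain from deviating: 867 − 1145.6 = -278.60.
The gain is negative, so the low-risk type's incentive-compatibility constraint is satisfied.

-278.60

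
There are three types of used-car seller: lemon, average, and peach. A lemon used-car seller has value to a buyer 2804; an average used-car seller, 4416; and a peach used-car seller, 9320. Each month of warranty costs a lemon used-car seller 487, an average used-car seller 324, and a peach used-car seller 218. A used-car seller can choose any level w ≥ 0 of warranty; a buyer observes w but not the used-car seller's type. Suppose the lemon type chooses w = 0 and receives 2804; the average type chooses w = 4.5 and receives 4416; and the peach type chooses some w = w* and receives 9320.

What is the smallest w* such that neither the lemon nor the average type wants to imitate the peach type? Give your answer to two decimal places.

19.64

Lemon type (on-path payoff 2804) won't mimic when 2804 ≥ 9320 − 487·w*, i.e. w* ≥ 13.38.
Average type (on-path payoff 4416 − 324×4.5 = 2958) won't mimic when 2958 ≥ 9320 − 324·w*, i.e. w* ≥ 19.64.
Both must hold, so w* = max(13.38, 19.64) = 19.64. The average type's constraint binds.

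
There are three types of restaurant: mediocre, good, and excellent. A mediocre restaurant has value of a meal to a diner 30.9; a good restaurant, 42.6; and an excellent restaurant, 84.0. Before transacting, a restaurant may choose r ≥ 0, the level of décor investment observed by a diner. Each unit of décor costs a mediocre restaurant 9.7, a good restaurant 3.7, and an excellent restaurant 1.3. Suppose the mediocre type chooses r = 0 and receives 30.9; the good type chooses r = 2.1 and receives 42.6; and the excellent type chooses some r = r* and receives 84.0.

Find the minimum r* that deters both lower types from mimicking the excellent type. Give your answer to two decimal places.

13.29

Good type (on-path payoff 42.6 − 3.7×2.1 = 34.83) won't mimic when 34.83 ≥ 84.0 − 3.7·r*, i.e. r* ≥ 13.29.
Mediocre type (on-path payoff 30.9) won't mimic when 30.9 ≥ 84.0 − 9.7·r*, i.e. r* ≥ 5.47.
Both must hold, so r* = max(5.47, 13.29) = 13.29. The good type's constraint binds.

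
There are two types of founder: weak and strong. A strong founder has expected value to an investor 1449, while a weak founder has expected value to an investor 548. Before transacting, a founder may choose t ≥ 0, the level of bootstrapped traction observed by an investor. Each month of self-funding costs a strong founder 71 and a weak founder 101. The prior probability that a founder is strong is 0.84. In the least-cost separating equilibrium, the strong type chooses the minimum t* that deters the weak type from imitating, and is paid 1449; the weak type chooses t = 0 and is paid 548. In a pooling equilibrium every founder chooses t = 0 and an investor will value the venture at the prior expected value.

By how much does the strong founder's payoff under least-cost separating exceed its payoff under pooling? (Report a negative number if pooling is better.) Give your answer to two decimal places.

Least-cost separating signal: t* solves 548 = 1449 − 101·t*, so t* = (1449 − 548)/101 ≈ 8.9208.
Strong type's separating payoff: 1449 − 71 × t* = 1449 − 71 × (1449 − 548)/101 = 1449 − 63971/101 ≈ 815.6238.
Pooling payoff: 0.84 × 1449 + 0.16 × 548 = 1304.84.
Difference: 815.6238 − 1304.84 = -489.2162, i.e. -489.22 to two decimal places.
The strong type would prefer the pooling outcome.

-489.22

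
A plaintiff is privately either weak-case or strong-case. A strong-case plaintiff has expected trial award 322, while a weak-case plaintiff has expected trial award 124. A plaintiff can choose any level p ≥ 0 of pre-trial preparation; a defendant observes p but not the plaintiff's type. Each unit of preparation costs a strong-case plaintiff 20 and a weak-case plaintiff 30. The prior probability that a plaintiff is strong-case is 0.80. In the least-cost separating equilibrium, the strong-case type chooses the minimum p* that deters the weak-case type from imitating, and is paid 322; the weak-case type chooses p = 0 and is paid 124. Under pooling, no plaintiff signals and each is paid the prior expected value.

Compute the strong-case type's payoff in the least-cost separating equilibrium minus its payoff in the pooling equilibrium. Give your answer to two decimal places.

Least-cost separating signal: p* solves 124 = 322 − 30·p*, so p* = (322 − 124)/30 = 6.6.
Strong-case type's separating payoff: 322 − 20 × p* = 322 − 20 × (322 − 124)/30 = 322 − 3960/30 = 190.
Pooling payoff: 0.80 × 322 + 0.20 × 124 = 282.4.
Difference: 190 − 282.4 = -92.40.
The strong-case type would prefer the pooling outcome.

-92.40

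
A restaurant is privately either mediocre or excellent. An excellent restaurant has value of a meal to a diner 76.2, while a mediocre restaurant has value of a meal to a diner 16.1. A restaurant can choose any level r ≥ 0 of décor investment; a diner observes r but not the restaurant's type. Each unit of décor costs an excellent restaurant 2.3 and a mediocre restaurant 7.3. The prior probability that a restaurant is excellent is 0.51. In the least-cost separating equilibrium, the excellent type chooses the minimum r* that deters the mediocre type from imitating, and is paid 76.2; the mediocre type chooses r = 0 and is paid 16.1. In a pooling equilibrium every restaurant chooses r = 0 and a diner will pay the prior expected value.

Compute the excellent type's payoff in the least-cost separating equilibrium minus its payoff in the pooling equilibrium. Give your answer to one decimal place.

Least-cost separating signal: r* solves 16.1 = 76.2 − 7.3·r*, so r* = (76.2 − 16.1)/7.3 ≈ 8.2329.
Excellent type's separating payoff: 76.2 − 2.3 × r* = 76.2 − 2.3 × (76.2 − 16.1)/7.3 = 76.2 − 138.23/7.3 ≈ 57.264.
Pooling payoff: 0.51 × 76.2 + 0.49 × 16.1 = 46.751.
Difference: 57.264 − 46.751 = 10.513, i.e. 10.5 to one decimal place.
The excellent type prefers to separate.

10.5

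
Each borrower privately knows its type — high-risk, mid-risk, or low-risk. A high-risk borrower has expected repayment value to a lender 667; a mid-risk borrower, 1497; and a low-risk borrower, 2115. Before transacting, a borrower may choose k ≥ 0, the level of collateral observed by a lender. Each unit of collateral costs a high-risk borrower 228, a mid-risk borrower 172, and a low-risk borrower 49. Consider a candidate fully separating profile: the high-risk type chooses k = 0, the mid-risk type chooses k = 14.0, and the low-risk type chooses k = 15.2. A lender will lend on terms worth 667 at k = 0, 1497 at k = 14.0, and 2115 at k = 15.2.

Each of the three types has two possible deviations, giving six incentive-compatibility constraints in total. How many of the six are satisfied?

Mid-risk (own payoff 1497 − 172×14.0 = -911): to k=0 gives 667 → profitable ✗; to k=15.2 gives 2115 − 172×15.2 = -499.4 → profitable ✗.
Low-risk (own payoff 2115 − 49×15.2 = 1370.2): to k=0 gives 667 → no gain ✓; to k=14.0 gives 1497 − 49×14.0 = 811 → no gain ✓.
High-risk (own payoff 667): to k=14.0 gives 1497 − 228×14.0 = -1695 → no gain ✓; to k=15.2 gives 2115 − 228×15.2 = -1350.6 → no gain ✓.
4 of the 6 constraints hold; not an equilibrium.

4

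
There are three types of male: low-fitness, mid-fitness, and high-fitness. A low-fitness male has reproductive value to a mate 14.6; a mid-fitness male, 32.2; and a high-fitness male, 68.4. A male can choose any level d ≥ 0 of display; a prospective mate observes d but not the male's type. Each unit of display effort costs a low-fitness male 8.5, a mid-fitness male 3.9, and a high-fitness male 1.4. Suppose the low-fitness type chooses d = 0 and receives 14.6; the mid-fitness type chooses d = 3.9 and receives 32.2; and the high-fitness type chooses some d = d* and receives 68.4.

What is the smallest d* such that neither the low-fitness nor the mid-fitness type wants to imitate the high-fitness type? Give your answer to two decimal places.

Mid-fitness type (on-path payoff 32.2 − 3.9×3.9 = 16.99) won't mimic when 16.99 ≥ 68.4 − 3.9·d*, i.e. d* ≥ 13.18.
Low-fitness type (on-path payoff 14.6) won't mimic when 14.6 ≥ 68.4 − 8.5·d*, i.e. d* ≥ 6.33.
Both must hold, so d* = max(6.33, 13.18) = 13.18. The mid-fitness type's constraint binds.

13.18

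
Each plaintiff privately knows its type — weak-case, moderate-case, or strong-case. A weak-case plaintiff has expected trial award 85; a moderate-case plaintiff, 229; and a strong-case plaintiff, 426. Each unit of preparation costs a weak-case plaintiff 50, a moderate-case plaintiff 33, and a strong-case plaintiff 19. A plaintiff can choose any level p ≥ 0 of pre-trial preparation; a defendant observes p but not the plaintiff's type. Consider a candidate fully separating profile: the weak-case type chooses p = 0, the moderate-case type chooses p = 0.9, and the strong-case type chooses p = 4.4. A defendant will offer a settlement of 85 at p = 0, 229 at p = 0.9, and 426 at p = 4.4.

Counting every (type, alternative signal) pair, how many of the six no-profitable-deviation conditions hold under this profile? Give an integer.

Moderate-case (own payoff 229 − 33×0.9 = 199.3): to p=0 gives 85 → no gain ✓; to p=4.4 gives 426 − 33×4.4 = 280.8 → profitable ✗.
Weak-case (own payoff 85): to p=0.9 gives 229 − 50×0.9 = 184 → profitable ✗; to p=4.4 gives 426 − 50×4.4 = 206 → profitable ✗.
Strong-case (own payoff 426 − 19×4.4 = 342.4): to p=0 gives 85 → no gain ✓; to p=0.9 gives 229 − 19×0.9 = 211.9 → no gain ✓.
3 of the 6 constraints hold; not an equilibrium.

3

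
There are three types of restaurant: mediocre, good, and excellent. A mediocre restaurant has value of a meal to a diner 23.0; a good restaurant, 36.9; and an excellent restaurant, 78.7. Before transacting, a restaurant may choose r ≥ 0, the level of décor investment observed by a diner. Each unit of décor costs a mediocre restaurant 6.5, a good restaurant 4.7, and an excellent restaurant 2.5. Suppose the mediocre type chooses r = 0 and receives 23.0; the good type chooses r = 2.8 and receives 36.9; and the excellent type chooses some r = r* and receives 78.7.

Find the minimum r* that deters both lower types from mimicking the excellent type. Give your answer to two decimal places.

Good type (on-path payoff 36.9 − 4.7×2.8 = 23.74) won't mimic when 23.74 ≥ 78.7 − 4.7·r*, i.e. r* ≥ 11.69.
Mediocre type (on-path payoff 23.0) won't mimic when 23.0 ≥ 78.7 − 6.5·r*, i.e. r* ≥ 8.57.
Both must hold, so r* = max(8.57, 11.69) = 11.69. The good type's constraint binds.

11.69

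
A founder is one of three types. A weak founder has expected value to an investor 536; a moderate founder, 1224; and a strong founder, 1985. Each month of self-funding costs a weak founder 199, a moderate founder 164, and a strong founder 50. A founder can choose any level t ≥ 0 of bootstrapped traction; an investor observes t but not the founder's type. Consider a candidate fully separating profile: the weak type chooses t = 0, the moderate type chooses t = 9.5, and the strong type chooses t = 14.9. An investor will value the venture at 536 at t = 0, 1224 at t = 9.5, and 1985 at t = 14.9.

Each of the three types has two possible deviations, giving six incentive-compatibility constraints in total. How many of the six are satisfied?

5

Weak (own payoff 536): to t=9.5 gives 1224 − 199×9.5 = -666.5 → no gain ✓; to t=14.9 gives 1985 − 199×14.9 = -980.1 → no gain ✓.
Moderate (own payoff 1224 − 164×9.5 = -334): to t=0 gives 536 → profitable ✗; to t=14.9 gives 1985 − 164×14.9 = -458.6 → no gain ✓.
Strong (own payoff 1985 − 50×14.9 = 1240): to t=0 gives 536 → no gain ✓; to t=9.5 gives 1224 − 50×9.5 = 749 → no gain ✓.
5 of the 6 constraints hold; not an equilibrium.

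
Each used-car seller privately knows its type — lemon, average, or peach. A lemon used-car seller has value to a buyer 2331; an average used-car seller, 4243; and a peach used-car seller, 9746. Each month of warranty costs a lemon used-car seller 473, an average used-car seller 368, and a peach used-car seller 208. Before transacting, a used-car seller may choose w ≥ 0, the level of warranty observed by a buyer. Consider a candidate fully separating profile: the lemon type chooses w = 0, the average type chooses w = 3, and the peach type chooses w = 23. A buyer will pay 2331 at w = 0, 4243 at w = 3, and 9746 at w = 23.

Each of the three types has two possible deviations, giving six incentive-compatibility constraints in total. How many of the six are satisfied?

Lemon (own payoff 2331): to w=3 gives 4243 − 473×3 = 2824 → profitable ✗; to w=23 gives 9746 − 473×23 = -1133 → no gain ✓.
Peach (own payoff 9746 − 208×23 = 4962): to w=0 gives 2331 → no gain ✓; to w=3 gives 4243 − 208×3 = 3619 → no gain ✓.
Average (own payoff 4243 − 368×3 = 3139): to w=0 gives 2331 → no gain ✓; to w=23 gives 9746 − 368×23 = 1282 → no gain ✓.
5 of the 6 constraints hold; not an equilibrium.

5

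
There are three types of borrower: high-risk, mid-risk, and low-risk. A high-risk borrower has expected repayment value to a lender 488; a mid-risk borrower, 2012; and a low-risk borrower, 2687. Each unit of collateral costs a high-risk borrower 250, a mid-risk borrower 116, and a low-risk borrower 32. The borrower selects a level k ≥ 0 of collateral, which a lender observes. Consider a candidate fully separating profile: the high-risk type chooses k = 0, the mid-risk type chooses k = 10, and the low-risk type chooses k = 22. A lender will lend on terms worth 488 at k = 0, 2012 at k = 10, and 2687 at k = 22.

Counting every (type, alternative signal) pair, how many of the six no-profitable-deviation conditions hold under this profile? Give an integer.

Low-risk (own payoff 2687 − 32×22 = 1983): to k=0 gives 488 → no gain ✓; to k=10 gives 2012 − 32×10 = 1692 → no gain ✓.
High-risk (own payoff 488): to k=10 gives 2012 − 250×10 = -488 → no gain ✓; to k=22 gives 2687 − 250×22 = -2813 → no gain ✓.
Mid-risk (own payoff 2012 − 116×10 = 852): to k=0 gives 488 → no gain ✓; to k=22 gives 2687 − 116×22 = 135 → no gain ✓.
6 of the 6 constraints hold; this profile is a separating equilibrium.

6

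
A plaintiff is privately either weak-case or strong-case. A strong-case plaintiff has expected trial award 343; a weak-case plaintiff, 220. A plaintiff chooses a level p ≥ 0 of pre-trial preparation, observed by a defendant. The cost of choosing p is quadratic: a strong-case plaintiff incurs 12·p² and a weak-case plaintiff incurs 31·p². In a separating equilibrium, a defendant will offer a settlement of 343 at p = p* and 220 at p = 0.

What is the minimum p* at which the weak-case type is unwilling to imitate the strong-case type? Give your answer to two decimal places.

1.99

The weak-case type at p = 0 receives 220; imitating at p* yields 343 − 31·p*².
Indifference: 220 = 343 − 31·p*², so p*² = (343 − 220) / 31 ≈ 3.9677.
p* = √3.9677 ≈ 1.99.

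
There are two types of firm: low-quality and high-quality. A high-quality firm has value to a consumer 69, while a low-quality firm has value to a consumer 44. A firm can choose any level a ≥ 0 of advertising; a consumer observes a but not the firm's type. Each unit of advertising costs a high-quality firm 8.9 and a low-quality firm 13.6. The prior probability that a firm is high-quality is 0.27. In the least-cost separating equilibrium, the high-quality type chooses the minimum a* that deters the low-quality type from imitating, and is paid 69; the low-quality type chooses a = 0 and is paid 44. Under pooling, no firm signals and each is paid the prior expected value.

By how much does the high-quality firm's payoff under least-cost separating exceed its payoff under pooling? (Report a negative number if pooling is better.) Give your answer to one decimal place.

Least-cost separating signal: a* solves 44 = 69 − 13.6·a*, so a* = (69 − 44)/13.6 ≈ 1.8382.
High-quality type's separating payoff: 69 − 8.9 × a* = 69 − 8.9 × (69 − 44)/13.6 = 69 − 222.5/13.6 ≈ 52.640.
Pooling payoff: 0.27 × 69 + 0.73 × 44 = 50.75.
Difference: 52.640 − 50.75 = 1.89, i.e. 1.9 to one decimal place.
The high-quality type prefers to separate.

1.9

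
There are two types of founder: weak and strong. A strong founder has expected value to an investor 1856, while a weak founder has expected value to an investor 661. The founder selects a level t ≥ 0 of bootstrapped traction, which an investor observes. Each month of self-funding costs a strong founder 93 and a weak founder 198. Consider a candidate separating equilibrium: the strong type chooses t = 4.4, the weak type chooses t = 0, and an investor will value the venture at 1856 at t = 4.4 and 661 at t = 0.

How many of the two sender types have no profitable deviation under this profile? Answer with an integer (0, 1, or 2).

Strong type: signal → 1856 − 93 × 4.4 = 1446.8; deviate to 0 → 661. IC holds (1446.8 ≥ 661).
Weak type: stay at 0 → 661; mimic → 1856 − 198 × 4.4 = 984.8. IC fails (661 < 984.8).
1 of 2 constraints hold, so this profile is not an equilibrium.

1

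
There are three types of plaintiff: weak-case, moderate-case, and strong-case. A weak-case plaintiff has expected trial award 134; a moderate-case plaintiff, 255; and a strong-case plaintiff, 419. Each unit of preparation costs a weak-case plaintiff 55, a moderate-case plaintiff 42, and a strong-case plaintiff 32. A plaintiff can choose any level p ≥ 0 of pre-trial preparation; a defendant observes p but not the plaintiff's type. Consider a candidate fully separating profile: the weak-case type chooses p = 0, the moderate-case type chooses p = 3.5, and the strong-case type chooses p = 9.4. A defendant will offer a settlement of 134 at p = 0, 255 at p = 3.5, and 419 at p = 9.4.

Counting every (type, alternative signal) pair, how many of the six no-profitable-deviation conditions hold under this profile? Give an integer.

3

Weak-case (own payoff 134): to p=3.5 gives 255 − 55×3.5 = 62.5 → no gain ✓; to p=9.4 gives 419 − 55×9.4 = -98 → no gain ✓.
Moderate-case (own payoff 255 − 42×3.5 = 108): to p=0 gives 134 → profitable ✗; to p=9.4 gives 419 − 42×9.4 = 24.2 → no gain ✓.
Strong-case (own payoff 419 − 32×9.4 = 118.2): to p=0 gives 134 → profitable ✗; to p=3.5 gives 255 − 32×3.5 = 143 → profitable ✗.
3 of the 6 constraints hold; not an equilibrium.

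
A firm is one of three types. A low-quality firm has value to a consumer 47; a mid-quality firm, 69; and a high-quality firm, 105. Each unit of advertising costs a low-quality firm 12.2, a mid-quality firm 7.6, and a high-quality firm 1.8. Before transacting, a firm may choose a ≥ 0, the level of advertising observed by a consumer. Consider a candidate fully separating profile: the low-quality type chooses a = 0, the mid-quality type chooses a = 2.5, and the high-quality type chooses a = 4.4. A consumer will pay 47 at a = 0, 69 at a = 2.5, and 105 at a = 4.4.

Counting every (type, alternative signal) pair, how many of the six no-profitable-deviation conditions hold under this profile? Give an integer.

Mid-quality (own payoff 69 − 7.6×2.5 = 50): to a=0 gives 47 → no gain ✓; to a=4.4 gives 105 − 7.6×4.4 = 71.56 → profitable ✗.
High-quality (own payoff 105 − 1.8×4.4 = 97.08): to a=0 gives 47 → no gain ✓; to a=2.5 gives 69 − 1.8×2.5 = 64.5 → no gain ✓.
Low-quality (own payoff 47): to a=2.5 gives 69 − 12.2×2.5 = 38.5 → no gain ✓; to a=4.4 gives 105 − 12.2×4.4 = 51.32 → profitable ✗.
4 of the 6 constraints hold; not an equilibrium.

4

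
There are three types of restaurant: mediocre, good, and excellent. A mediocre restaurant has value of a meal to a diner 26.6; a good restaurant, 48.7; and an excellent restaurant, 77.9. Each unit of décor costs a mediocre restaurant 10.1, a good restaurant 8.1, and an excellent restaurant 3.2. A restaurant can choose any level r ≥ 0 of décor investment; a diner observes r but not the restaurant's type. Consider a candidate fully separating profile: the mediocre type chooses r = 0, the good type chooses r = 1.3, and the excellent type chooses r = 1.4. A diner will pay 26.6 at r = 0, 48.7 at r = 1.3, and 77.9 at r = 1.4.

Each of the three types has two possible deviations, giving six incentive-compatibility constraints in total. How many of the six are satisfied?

Good (own payoff 48.7 − 8.1×1.3 = 38.17): to r=0 gives 26.6 → no gain ✓; to r=1.4 gives 77.9 − 8.1×1.4 = 66.56 → profitable ✗.
Excellent (own payoff 77.9 − 3.2×1.4 = 73.42): to r=0 gives 26.6 → no gain ✓; to r=1.3 gives 48.7 − 3.2×1.3 = 44.54 → no gain ✓.
Mediocre (own payoff 26.6): to r=1.3 gives 48.7 − 10.1×1.3 = 35.57 → profitable ✗; to r=1.4 gives 77.9 − 10.1×1.4 = 63.76 → profitable ✗.
3 of the 6 constraints hold; not an equilibrium.

3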